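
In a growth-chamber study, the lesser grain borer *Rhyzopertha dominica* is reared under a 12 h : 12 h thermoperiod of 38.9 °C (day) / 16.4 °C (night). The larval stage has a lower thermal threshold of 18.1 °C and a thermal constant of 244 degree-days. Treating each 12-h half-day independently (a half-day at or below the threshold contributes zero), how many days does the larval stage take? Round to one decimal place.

Day half: max(0, 38.9 − 18.1) × 0.5 = 20.8 × 0.5 = 10.40 DD.
Night half: max(0, 16.4 − 18.1) × 0.5 = 0.0 × 0.5 = 0.00 DD.
Per 24 h: 10.40 DD/day.
Duration = 244 / 10.40 = 23.462 ≈ 23.5 days.

23.5 days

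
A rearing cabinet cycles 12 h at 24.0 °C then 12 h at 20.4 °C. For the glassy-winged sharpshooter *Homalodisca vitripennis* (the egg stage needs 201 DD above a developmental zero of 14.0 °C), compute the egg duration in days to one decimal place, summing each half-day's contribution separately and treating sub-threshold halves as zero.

Day half: max(0, 24.0 − 14.0) × 0.5 = 10.0 × 0.5 = 5.00 DD.
Night half: max(0, 20.4 − 14.0) × 0.5 = 6.4 × 0.5 = 3.20 DD.
Per 24 h: 8.20 DD/day.
Duration = 201 / 8.20 = 24.512 ≈ 24.5 days.

24.5 days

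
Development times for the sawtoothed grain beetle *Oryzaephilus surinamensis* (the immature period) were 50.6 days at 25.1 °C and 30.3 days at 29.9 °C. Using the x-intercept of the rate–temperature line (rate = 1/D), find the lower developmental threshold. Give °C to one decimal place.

Equal thermal constants: D₁(T₁ − T_b) = D₂(T₂ − T_b).
50.6·(25.1 − T_b) = 30.3·(29.9 − T_b)
T_b = (50.6·25.1 − 30.3·29.9) / (50.6 − 30.3) = 364.09 / 20.3 = 17.935 °C ≈ 17.9 °C.

17.9 °C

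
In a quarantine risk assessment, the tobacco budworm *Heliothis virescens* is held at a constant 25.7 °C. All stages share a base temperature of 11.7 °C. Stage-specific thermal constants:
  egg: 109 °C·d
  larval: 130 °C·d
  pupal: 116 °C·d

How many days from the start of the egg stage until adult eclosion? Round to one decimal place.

25.4 days

Daily accumulation at 25.7 °C = 25.7 − 11.7 = 14.0 DD/day.
Total K = 109 + 130 + 116 = 355 DD.
Total duration = 355 / 14.0 = 25.357 ≈ 25.4 days.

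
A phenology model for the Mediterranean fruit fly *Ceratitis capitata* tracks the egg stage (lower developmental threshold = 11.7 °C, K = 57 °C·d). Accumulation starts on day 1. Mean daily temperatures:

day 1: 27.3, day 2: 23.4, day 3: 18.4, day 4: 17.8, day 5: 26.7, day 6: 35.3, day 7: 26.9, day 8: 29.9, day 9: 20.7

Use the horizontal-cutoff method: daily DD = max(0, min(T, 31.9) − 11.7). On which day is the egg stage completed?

Daily DD above 11.7 °C (capped at 20.2): 15.6, 11.7, 6.7, 6.1, 15.0, 20.2, 15.2, 18.2, 9.0.
Cumulative: 15.6, 27.3, 34.0, 40.1, 55.1, 75.3, 90.5, 108.7, 117.7.
The total first reaches 57 DD on day 6.

day 6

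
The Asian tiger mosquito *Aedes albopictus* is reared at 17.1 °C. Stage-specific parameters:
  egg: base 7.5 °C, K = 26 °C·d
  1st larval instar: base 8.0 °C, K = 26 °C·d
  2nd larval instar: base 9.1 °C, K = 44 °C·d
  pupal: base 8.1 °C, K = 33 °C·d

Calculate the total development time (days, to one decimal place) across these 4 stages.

14.7 days

egg: 26 / (17.1 − 7.5) = 26 / 9.6 = 2.708 d.
1st larval instar: 26 / (17.1 − 8.0) = 26 / 9.1 = 2.857 d.
2nd larval instar: 44 / (17.1 − 9.1) = 44 / 8.0 = 5.500 d.
pupal: 33 / (17.1 − 8.1) = 33 / 9.0 = 3.667 d.
Sum = 14.732 ≈ 14.7 days.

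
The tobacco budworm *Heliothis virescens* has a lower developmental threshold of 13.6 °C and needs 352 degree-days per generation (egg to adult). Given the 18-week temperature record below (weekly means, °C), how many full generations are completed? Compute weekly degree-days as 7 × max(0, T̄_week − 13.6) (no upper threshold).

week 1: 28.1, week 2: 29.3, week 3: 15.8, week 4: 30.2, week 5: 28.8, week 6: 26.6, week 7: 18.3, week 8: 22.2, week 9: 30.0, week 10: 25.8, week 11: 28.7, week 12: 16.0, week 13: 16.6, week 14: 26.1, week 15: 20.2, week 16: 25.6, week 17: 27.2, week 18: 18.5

3 generations

Weekly DD (7 × max(0, T̄ − 13.6)): 101.5, 109.9, 15.4, 116.2, 106.4, 91.0, 32.9, 60.2, 114.8, 85.4, 105.7, 16.8, 21.0, 87.5, 46.2, 84.0, 95.2, 34.3.
Season total = 1324.4 DD.
Complete generations = ⌊1324.4 / 352⌋ = 3.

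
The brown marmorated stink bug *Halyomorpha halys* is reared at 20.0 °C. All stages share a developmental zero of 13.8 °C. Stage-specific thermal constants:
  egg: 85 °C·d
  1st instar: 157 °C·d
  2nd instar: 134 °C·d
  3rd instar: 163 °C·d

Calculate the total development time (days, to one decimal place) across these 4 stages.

Daily accumulation at 20.0 °C = 20.0 − 13.8 = 6.2 DD/day.
Total K = 85 + 157 + 134 + 163 = 539 DD.
Total duration = 539 / 6.2 = 86.935 ≈ 86.9 days.

86.9 days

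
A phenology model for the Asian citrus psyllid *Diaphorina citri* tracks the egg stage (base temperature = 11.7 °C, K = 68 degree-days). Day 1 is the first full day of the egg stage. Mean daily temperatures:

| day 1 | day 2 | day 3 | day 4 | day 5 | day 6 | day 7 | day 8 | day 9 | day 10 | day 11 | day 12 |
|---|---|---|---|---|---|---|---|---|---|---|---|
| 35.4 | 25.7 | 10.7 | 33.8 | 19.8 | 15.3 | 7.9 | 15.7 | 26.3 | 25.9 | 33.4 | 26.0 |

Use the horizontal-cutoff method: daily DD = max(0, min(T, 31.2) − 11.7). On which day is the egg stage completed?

day 8

Daily DD above 11.7 °C (capped at 19.5): 19.5, 14.0, 0.0, 19.5, 8.1, 3.6, 0.0, 4.0, 14.6, 14.2, 19.5, 14.3.
Cumulative: 19.5, 33.5, 33.5, 53.0, 61.1, 64.7, 64.7, 68.7, 83.3, 97.5, 117.0, 131.3.
The total first reaches 68 DD on day 8.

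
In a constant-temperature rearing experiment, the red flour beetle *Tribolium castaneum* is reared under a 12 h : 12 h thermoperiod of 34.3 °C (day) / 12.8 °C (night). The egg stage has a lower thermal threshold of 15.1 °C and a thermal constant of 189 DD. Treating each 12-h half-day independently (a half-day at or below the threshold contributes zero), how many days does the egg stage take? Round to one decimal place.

19.7 days

Day half: max(0, 34.3 − 15.1) × 0.5 = 19.2 × 0.5 = 9.60 DD.
Night half: max(0, 12.8 − 15.1) × 0.5 = 0.0 × 0.5 = 0.00 DD.
Per 24 h: 9.60 DD/day.
Duration = 189 / 9.60 = 19.688 ≈ 19.7 days.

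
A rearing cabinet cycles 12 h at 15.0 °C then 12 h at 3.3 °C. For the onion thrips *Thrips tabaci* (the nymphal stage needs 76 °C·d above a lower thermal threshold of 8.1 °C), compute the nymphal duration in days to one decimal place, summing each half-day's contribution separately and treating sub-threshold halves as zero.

22.0 days

Day half: max(0, 15.0 − 8.1) × 0.5 = 6.9 × 0.5 = 3.45 DD.
Night half: max(0, 3.3 − 8.1) × 0.5 = 0.0 × 0.5 = 0.00 DD.
Per 24 h: 3.45 DD/day.
Duration = 76 / 3.45 = 22.029 ≈ 22.0 days.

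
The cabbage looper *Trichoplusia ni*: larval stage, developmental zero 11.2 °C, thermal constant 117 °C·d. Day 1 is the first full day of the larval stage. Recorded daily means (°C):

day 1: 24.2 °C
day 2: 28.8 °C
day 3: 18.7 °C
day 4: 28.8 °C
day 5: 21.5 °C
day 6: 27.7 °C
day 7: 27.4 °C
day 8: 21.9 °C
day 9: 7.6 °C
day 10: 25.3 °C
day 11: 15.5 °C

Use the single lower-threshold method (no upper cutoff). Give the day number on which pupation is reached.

day 10

Daily DD above 11.2 °C: 13.0, 17.6, 7.5, 17.6, 10.3, 16.5, 16.2, 10.7, 0.0, 14.1, 4.3.
Cumulative: 13.0, 30.6, 38.1, 55.7, 66.0, 82.5, 98.7, 109.4, 109.4, 123.5, 127.8.
The total first reaches 117 DD on day 10.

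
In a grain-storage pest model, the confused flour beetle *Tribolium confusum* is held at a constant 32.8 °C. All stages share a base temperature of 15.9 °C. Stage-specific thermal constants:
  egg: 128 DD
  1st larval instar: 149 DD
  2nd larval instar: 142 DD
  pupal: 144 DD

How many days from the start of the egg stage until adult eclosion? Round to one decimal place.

Daily accumulation at 32.8 °C = 32.8 − 15.9 = 16.9 DD/day.
Total K = 128 + 149 + 142 + 144 = 563 DD.
Total duration = 563 / 16.9 = 33.314 ≈ 33.3 days.

33.3 days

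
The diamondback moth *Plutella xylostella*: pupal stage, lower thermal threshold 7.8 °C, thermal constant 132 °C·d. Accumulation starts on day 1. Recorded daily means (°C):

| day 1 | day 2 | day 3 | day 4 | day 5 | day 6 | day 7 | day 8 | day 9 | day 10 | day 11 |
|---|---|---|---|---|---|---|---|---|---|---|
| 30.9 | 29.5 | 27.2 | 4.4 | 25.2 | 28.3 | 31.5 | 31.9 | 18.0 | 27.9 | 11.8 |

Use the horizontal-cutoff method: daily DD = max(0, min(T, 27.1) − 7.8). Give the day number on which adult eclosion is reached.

day 8

Daily DD above 7.8 °C (capped at 19.3): 19.3, 19.3, 19.3, 0.0, 17.4, 19.3, 19.3, 19.3, 10.2, 19.3, 4.0.
Cumulative: 19.3, 38.6, 57.9, 57.9, 75.3, 94.6, 113.9, 133.2, 143.4, 162.7, 166.7.
The total first reaches 132 DD on day 8.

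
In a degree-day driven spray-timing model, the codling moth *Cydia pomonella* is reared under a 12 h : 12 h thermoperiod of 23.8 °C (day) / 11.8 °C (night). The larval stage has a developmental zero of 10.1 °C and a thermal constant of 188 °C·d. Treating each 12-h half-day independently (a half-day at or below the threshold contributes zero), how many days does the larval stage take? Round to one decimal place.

24.4 days

Day half: max(0, 23.8 − 10.1) × 0.5 = 13.7 × 0.5 = 6.85 DD.
Night half: max(0, 11.8 − 10.1) × 0.5 = 1.7 × 0.5 = 0.85 DD.
Per 24 h: 7.70 DD/day.
Duration = 188 / 7.70 = 24.416 ≈ 24.4 days.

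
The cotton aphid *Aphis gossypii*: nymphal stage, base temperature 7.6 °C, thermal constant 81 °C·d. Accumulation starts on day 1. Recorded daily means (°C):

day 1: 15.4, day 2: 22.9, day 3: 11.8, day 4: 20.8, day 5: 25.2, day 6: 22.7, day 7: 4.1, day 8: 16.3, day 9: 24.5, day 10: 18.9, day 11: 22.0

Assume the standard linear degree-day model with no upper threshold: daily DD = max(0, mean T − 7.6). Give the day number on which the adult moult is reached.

Daily DD above 7.6 °C: 7.8, 15.3, 4.2, 13.2, 17.6, 15.1, 0.0, 8.7, 16.9, 11.3, 14.4.
Cumulative: 7.8, 23.1, 27.3, 40.5, 58.1, 73.2, 73.2, 81.9, 98.8, 110.1, 124.5.
The total first reaches 81 DD on day 8.

day 8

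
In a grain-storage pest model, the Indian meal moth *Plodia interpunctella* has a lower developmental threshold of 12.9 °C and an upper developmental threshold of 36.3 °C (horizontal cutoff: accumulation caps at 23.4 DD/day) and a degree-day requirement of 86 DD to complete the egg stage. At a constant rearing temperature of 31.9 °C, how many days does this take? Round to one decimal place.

4.5 days

Daily accumulation = 31.9 − 12.9 = 19.0 DD/day.
Duration = 86 / 19.0 = 4.526 ≈ 4.5 days.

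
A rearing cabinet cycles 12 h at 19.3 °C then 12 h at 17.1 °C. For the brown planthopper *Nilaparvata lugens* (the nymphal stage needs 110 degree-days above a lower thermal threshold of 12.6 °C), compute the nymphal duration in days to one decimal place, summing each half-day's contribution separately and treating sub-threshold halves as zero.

Day half: max(0, 19.3 − 12.6) × 0.5 = 6.7 × 0.5 = 3.35 DD.
Night half: max(0, 17.1 − 12.6) × 0.5 = 4.5 × 0.5 = 2.25 DD.
Per 24 h: 5.60 DD/day.
Duration = 110 / 5.60 = 19.643 ≈ 19.6 days.

19.6 days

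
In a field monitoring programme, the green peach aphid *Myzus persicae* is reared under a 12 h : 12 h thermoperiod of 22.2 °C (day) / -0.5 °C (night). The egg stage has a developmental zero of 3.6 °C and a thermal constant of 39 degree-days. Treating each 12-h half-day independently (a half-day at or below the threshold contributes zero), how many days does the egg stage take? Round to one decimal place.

Day half: max(0, 22.2 − 3.6) × 0.5 = 18.6 × 0.5 = 9.30 DD.
Night half: max(0, -0.5 − 3.6) × 0.5 = 0.0 × 0.5 = 0.00 DD.
Per 24 h: 9.30 DD/day.
Duration = 39 / 9.30 = 4.194 ≈ 4.2 days.

4.2 days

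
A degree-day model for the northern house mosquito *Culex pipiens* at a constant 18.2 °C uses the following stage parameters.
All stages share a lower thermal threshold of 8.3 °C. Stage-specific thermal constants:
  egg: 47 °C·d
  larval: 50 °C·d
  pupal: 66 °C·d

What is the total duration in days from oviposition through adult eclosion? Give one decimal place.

16.5 days

Daily accumulation at 18.2 °C = 18.2 − 8.3 = 9.9 DD/day.
Total K = 47 + 50 + 66 = 163 DD.
Total duration = 163 / 9.9 = 16.465 ≈ 16.5 days.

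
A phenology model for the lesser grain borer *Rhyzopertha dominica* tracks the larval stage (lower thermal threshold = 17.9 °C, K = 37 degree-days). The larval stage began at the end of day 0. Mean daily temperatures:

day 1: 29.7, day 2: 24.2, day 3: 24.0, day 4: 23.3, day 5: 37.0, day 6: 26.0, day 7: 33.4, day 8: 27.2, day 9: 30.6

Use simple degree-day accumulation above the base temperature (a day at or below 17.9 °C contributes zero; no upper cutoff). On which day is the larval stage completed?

Daily DD above 17.9 °C: 11.8, 6.3, 6.1, 5.4, 19.1, 8.1, 15.5, 9.3, 12.7.
Cumulative: 11.8, 18.1, 24.2, 29.6, 48.7, 56.8, 72.3, 81.6, 94.3.
The total first reaches 37 DD on day 5.

day 5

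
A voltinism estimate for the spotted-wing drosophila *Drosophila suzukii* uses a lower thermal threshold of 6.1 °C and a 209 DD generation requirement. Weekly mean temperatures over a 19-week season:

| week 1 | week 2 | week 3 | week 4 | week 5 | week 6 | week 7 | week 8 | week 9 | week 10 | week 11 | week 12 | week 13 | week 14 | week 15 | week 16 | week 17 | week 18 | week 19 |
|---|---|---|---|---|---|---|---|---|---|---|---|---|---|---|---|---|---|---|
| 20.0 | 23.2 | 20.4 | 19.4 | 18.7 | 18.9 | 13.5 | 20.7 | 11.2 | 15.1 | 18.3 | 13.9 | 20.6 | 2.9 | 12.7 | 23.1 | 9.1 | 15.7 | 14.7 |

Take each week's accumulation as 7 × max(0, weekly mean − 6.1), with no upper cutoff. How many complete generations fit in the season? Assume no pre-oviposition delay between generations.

Weekly DD (7 × max(0, T̄ − 6.1)): 97.3, 119.7, 100.1, 93.1, 88.2, 89.6, 51.8, 102.2, 35.7, 63.0, 85.4, 54.6, 101.5, 0.0, 46.2, 119.0, 21.0, 67.2, 60.2.
Season total = 1395.8 DD.
Complete generations = ⌊1395.8 / 209⌋ = 6.

6 generations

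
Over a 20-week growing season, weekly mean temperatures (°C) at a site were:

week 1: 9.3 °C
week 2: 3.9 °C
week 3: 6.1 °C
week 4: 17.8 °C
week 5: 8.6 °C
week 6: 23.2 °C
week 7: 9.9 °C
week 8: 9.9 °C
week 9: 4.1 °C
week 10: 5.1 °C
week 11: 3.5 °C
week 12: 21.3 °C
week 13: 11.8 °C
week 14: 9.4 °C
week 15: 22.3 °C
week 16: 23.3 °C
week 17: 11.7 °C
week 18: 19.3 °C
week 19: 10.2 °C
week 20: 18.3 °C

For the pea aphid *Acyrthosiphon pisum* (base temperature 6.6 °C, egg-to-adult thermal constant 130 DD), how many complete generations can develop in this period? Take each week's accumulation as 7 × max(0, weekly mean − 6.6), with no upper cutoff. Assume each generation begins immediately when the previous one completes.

Weekly DD (7 × max(0, T̄ − 6.6)): 18.9, 0.0, 0.0, 78.4, 14.0, 116.2, 23.1, 23.1, 0.0, 0.0, 0.0, 102.9, 36.4, 19.6, 109.9, 116.9, 35.7, 88.9, 25.2, 81.9.
Season total = 891.1 DD.
Complete generations = ⌊891.1 / 130⌋ = 6.

6 generations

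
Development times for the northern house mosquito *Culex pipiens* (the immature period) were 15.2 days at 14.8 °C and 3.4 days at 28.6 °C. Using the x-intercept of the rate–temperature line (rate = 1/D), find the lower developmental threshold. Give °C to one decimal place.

Linear rate model ⇒ the product D·(T − T_b) is constant across temperatures.
15.2·(14.8 − T_b) = 3.4·(28.6 − T_b)
T_b = (15.2·14.8 − 3.4·28.6) / (15.2 − 3.4) = 127.72 / 11.8 = 10.824 °C ≈ 10.8 °C.

10.8 °C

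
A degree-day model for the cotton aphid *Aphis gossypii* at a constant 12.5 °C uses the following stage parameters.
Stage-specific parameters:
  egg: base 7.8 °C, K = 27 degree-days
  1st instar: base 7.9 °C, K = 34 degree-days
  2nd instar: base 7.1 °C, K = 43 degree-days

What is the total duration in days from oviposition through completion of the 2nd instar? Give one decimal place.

21.1 days

egg: 27 / (12.5 − 7.8) = 27 / 4.7 = 5.745 d.
1st instar: 34 / (12.5 − 7.9) = 34 / 4.6 = 7.391 d.
2nd instar: 43 / (12.5 − 7.1) = 43 / 5.4 = 7.963 d.
Sum = 21.099 ≈ 21.1 days.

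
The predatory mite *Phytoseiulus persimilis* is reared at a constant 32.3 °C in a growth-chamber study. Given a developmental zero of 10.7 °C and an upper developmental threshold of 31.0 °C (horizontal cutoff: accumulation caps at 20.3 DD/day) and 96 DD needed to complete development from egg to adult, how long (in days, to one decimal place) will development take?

Temperature 32.3 °C exceeds the upper threshold, so daily accumulation caps at 31.0 − 10.7 = 20.3 DD/day.
Duration = 96 / 20.3 = 4.729 ≈ 4.7 days.

4.7 days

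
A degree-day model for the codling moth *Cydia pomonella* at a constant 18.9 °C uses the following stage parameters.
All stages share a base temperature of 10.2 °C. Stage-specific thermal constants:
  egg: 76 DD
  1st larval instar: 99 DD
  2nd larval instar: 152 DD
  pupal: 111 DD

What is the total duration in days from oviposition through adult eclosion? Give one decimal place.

50.3 days

Daily accumulation at 18.9 °C = 18.9 − 10.2 = 8.7 DD/day.
Total K = 76 + 99 + 152 + 111 = 438 DD.
Total duration = 438 / 8.7 = 50.345 ≈ 50.3 days.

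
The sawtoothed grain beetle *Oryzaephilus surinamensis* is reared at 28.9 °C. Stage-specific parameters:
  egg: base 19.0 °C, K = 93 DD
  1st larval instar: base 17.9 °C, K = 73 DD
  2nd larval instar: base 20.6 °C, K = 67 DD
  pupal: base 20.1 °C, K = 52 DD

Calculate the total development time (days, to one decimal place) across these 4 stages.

egg: 93 / (28.9 − 19.0) = 93 / 9.9 = 9.394 d.
1st larval instar: 73 / (28.9 − 17.9) = 73 / 11.0 = 6.636 d.
2nd larval instar: 67 / (28.9 − 20.6) = 67 / 8.3 = 8.072 d.
pupal: 52 / (28.9 − 20.1) = 52 / 8.8 = 5.909 d.
Sum = 30.012 ≈ 30.0 days.

30.0 days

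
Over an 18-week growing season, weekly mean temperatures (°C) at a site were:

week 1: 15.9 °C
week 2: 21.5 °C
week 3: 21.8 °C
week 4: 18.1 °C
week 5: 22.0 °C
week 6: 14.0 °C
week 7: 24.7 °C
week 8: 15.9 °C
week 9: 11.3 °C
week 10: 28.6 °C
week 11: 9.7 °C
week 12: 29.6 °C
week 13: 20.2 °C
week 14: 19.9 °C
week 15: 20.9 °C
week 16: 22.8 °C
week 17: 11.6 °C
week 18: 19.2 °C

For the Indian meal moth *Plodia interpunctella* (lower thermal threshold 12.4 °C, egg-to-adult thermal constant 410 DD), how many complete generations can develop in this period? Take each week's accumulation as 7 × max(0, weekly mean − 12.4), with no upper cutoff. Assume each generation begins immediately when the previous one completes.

Weekly DD (7 × max(0, T̄ − 12.4)): 24.5, 63.7, 65.8, 39.9, 67.2, 11.2, 86.1, 24.5, 0.0, 113.4, 0.0, 120.4, 54.6, 52.5, 59.5, 72.8, 0.0, 47.6.
Season total = 903.7 DD.
Complete generations = ⌊903.7 / 410⌋ = 2.

2 generations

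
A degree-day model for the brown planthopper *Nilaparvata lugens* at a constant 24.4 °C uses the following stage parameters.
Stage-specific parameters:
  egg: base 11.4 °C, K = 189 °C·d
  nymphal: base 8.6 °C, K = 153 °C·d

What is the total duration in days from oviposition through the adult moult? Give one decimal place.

egg: 189 / (24.4 − 11.4) = 189 / 13.0 = 14.538 d.
nymphal: 153 / (24.4 − 8.6) = 153 / 15.8 = 9.684 d.
Sum = 24.222 ≈ 24.2 days.

24.2 days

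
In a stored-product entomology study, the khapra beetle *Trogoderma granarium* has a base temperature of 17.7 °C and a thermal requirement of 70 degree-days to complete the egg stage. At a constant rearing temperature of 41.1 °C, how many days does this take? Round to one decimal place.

Daily accumulation = 41.1 − 17.7 = 23.4 DD/day.
Duration = 70 / 23.4 = 2.991 ≈ 3.0 days.

3.0 days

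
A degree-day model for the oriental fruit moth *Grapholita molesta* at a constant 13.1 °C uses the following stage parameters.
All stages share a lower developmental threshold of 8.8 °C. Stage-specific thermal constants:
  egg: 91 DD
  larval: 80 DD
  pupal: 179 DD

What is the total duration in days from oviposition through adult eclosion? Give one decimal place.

Daily accumulation at 13.1 °C = 13.1 − 8.8 = 4.3 DD/day.
Total K = 91 + 80 + 179 = 350 DD.
Total duration = 350 / 4.3 = 81.395 ≈ 81.4 days.

81.4 days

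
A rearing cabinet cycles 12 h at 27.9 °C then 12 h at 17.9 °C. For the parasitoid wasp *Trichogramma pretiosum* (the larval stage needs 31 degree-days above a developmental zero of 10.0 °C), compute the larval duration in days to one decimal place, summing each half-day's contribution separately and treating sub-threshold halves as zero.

Day half: max(0, 27.9 − 10.0) × 0.5 = 17.9 × 0.5 = 8.95 DD.
Night half: max(0, 17.9 − 10.0) × 0.5 = 7.9 × 0.5 = 3.95 DD.
Per 24 h: 12.90 DD/day.
Duration = 31 / 12.90 = 2.403 ≈ 2.4 days.

2.4 days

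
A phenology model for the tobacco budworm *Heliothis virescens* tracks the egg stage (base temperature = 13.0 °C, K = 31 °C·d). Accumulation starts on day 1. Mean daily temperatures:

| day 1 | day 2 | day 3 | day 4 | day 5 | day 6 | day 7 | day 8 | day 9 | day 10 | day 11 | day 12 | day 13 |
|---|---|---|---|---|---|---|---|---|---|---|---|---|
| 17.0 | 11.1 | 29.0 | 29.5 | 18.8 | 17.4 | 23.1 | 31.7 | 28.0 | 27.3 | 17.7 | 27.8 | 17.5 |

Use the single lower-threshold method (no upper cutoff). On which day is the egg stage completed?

day 4

Daily DD above 13.0 °C: 4.0, 0.0, 16.0, 16.5, 5.8, 4.4, 10.1, 18.7, 15.0, 14.3, 4.7, 14.8, 4.5.
Cumulative: 4.0, 4.0, 20.0, 36.5, 42.3, 46.7, 56.8, 75.5, 90.5, 104.8, 109.5, 124.3, 128.8.
The total first reaches 31 DD on day 4.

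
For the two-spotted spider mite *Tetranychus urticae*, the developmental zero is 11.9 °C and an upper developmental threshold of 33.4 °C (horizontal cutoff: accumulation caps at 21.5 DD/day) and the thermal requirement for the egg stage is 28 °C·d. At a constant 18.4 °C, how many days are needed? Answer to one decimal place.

Daily accumulation = 18.4 − 11.9 = 6.5 DD/day.
Duration = 28 / 6.5 = 4.308 ≈ 4.3 days.

4.3 days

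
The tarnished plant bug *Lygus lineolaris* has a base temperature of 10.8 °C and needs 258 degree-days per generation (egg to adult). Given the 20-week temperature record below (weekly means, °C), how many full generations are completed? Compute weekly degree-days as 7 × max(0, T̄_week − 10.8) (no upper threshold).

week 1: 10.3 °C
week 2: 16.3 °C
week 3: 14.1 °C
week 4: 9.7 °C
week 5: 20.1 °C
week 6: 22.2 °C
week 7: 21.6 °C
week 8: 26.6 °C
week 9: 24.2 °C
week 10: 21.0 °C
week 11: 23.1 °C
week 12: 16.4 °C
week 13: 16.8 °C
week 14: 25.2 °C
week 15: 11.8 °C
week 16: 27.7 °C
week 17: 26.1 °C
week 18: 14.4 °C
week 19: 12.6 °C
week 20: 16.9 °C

Weekly DD (7 × max(0, T̄ − 10.8)): 0.0, 38.5, 23.1, 0.0, 65.1, 79.8, 75.6, 110.6, 93.8, 71.4, 86.1, 39.2, 42.0, 100.8, 7.0, 118.3, 107.1, 25.2, 12.6, 42.7.
Season total = 1138.9 DD.
Complete generations = ⌊1138.9 / 258⌋ = 4.

4 generations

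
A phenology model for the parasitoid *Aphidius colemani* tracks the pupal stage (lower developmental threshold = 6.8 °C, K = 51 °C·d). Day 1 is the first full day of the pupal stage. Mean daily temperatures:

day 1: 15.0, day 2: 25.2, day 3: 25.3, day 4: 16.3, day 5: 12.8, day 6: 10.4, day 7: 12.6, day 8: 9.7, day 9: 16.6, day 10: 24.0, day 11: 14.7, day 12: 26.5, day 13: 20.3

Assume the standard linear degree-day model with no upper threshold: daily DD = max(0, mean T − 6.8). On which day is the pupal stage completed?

Daily DD above 6.8 °C: 8.2, 18.4, 18.5, 9.5, 6.0, 3.6, 5.8, 2.9, 9.8, 17.2, 7.9, 19.7, 13.5.
Cumulative: 8.2, 26.6, 45.1, 54.6, 60.6, 64.2, 70.0, 72.9, 82.7, 99.9, 107.8, 127.5, 141.0.
The total first reaches 51 DD on day 4.

day 4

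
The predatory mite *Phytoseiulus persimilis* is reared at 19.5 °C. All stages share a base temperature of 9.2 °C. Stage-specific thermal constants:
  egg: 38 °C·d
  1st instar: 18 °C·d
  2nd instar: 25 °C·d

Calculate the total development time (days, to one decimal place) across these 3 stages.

Daily accumulation at 19.5 °C = 19.5 − 9.2 = 10.3 DD/day.
Total K = 38 + 18 + 25 = 81 DD.
Total duration = 81 / 10.3 = 7.864 ≈ 7.9 days.

7.9 days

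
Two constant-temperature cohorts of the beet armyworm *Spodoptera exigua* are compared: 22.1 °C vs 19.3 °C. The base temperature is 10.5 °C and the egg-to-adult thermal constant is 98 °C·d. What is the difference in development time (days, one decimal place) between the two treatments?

At 22.1 °C: 98 / (22.1 − 10.5) = 98 / 11.6 = 8.448 d.
At 19.3 °C: 98 / (19.3 − 10.5) = 98 / 8.8 = 11.136 d.
Difference = |8.448 − 11.136| = 2.688 ≈ 2.7 days.

2.7 days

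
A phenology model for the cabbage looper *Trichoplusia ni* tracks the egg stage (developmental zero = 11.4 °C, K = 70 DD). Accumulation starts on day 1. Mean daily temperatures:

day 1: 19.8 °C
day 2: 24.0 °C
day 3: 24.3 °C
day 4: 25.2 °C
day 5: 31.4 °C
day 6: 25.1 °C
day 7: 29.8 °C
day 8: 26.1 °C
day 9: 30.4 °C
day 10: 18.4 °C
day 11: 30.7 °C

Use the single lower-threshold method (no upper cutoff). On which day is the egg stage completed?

day 6

Daily DD above 11.4 °C: 8.4, 12.6, 12.9, 13.8, 20.0, 13.7, 18.4, 14.7, 19.0, 7.0, 19.3.
Cumulative: 8.4, 21.0, 33.9, 47.7, 67.7, 81.4, 99.8, 114.5, 133.5, 140.5, 159.8.
The total first reaches 70 DD on day 6.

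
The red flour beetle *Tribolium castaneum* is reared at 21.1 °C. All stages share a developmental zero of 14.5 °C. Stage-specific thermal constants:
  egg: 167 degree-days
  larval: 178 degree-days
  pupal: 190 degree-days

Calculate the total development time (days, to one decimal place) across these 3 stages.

81.1 days

Daily accumulation at 21.1 °C = 21.1 − 14.5 = 6.6 DD/day.
Total K = 167 + 178 + 190 = 535 DD.
Total duration = 535 / 6.6 = 81.061 ≈ 81.1 days.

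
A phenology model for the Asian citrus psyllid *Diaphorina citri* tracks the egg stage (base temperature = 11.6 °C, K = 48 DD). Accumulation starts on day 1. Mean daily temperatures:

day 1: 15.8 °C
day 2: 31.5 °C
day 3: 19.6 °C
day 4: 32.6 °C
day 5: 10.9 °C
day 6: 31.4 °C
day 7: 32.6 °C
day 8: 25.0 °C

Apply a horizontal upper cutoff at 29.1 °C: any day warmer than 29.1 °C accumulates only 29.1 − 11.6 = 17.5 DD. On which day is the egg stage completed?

day 6

Daily DD above 11.6 °C (capped at 17.5): 4.2, 17.5, 8.0, 17.5, 0.0, 17.5, 17.5, 13.4.
Cumulative: 4.2, 21.7, 29.7, 47.2, 47.2, 64.7, 82.2, 95.6.
The total first reaches 48 DD on day 6.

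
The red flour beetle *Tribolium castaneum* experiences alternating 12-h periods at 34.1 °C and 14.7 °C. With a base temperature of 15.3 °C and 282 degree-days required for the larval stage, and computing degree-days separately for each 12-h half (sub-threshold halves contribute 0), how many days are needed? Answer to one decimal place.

30.0 days

Day half: max(0, 34.1 − 15.3) × 0.5 = 18.8 × 0.5 = 9.40 DD.
Night half: max(0, 14.7 − 15.3) × 0.5 = 0.0 × 0.5 = 0.00 DD.
Per 24 h: 9.40 DD/day.
Duration = 282 / 9.40 = 30.000 ≈ 30.0 days.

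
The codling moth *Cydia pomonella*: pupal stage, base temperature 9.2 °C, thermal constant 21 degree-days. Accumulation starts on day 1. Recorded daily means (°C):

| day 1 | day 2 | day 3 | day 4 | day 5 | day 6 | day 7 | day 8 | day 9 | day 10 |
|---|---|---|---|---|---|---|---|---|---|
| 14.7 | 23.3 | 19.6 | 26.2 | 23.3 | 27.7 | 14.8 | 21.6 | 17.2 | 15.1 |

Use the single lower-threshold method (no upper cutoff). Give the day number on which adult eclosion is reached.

day 3

Daily DD above 9.2 °C: 5.5, 14.1, 10.4, 17.0, 14.1, 18.5, 5.6, 12.4, 8.0, 5.9.
Cumulative: 5.5, 19.6, 30.0, 47.0, 61.1, 79.6, 85.2, 97.6, 105.6, 111.5.
The total first reaches 21 DD on day 3.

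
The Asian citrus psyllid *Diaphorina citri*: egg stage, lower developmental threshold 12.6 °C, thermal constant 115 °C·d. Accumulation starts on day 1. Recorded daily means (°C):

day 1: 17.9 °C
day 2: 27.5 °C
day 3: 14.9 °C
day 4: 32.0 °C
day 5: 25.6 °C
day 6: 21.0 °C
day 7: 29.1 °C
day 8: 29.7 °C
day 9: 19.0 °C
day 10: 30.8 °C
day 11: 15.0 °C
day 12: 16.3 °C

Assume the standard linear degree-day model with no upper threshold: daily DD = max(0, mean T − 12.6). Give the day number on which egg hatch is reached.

day 10

Daily DD above 12.6 °C: 5.3, 14.9, 2.3, 19.4, 13.0, 8.4, 16.5, 17.1, 6.4, 18.2, 2.4, 3.7.
Cumulative: 5.3, 20.2, 22.5, 41.9, 54.9, 63.3, 79.8, 96.9, 103.3, 121.5, 123.9, 127.6.
The total first reaches 115 DD on day 10.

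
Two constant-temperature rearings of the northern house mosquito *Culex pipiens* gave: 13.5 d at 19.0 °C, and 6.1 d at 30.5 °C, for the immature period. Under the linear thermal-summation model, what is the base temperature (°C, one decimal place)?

9.5 °C

Equal thermal constants: D₁(T₁ − T_b) = D₂(T₂ − T_b).
13.5·(19.0 − T_b) = 6.1·(30.5 − T_b)
T_b = (13.5·19.0 − 6.1·30.5) / (13.5 − 6.1) = 70.45 / 7.4 = 9.520 °C ≈ 9.5 °C.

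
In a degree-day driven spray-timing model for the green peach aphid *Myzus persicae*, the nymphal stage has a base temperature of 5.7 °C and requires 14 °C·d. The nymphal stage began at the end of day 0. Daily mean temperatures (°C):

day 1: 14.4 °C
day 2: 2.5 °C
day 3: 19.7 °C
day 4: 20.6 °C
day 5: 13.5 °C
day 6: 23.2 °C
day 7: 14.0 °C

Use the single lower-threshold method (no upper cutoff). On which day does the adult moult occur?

day 3

Daily DD above 5.7 °C: 8.7, 0.0, 14.0, 14.9, 7.8, 17.5, 8.3.
Cumulative: 8.7, 8.7, 22.7, 37.6, 45.4, 62.9, 71.2.
The total first reaches 14 DD on day 3.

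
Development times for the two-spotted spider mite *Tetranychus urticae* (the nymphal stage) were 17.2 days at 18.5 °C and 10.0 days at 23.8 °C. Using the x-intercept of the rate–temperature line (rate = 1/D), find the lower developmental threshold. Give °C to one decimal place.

11.1 °C

Linear rate model ⇒ the product D·(T − T_b) is constant across temperatures.
17.2·(18.5 − T_b) = 10.0·(23.8 − T_b)
T_b = (17.2·18.5 − 10.0·23.8) / (17.2 − 10.0) = 80.20 / 7.2 = 11.139 °C ≈ 11.1 °C.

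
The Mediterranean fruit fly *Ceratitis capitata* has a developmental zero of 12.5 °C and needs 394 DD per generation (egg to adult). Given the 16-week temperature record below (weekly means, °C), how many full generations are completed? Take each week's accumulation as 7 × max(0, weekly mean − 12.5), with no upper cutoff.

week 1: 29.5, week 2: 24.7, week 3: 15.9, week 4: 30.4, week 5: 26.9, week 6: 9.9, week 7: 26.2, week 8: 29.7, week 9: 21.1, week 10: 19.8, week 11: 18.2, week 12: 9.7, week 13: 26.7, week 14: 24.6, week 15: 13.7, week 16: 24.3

2 generations

Weekly DD (7 × max(0, T̄ − 12.5)): 119.0, 85.4, 23.8, 125.3, 100.8, 0.0, 95.9, 120.4, 60.2, 51.1, 39.9, 0.0, 99.4, 84.7, 8.4, 82.6.
Season total = 1096.9 DD.
Complete generations = ⌊1096.9 / 394⌋ = 2.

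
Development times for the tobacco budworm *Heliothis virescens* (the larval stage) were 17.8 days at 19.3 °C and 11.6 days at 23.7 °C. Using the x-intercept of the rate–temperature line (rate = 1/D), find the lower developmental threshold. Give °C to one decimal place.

Linear rate model ⇒ the product D·(T − T_b) is constant across temperatures.
17.8·(19.3 − T_b) = 11.6·(23.7 − T_b)
T_b = (17.8·19.3 − 11.6·23.7) / (17.8 − 11.6) = 68.62 / 6.2 = 11.068 °C ≈ 11.1 °C.

11.1 °C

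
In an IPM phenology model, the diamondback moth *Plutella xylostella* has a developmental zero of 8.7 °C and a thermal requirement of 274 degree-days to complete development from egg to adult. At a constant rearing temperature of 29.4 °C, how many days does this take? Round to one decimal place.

13.2 days

Daily accumulation = 29.4 − 8.7 = 20.7 DD/day.
Duration = 274 / 20.7 = 13.237 ≈ 13.2 days.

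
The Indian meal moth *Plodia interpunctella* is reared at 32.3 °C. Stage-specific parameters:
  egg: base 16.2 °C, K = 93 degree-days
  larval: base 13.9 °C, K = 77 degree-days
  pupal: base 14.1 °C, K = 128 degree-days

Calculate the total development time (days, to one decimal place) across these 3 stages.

egg: 93 / (32.3 − 16.2) = 93 / 16.1 = 5.776 d.
larval: 77 / (32.3 − 13.9) = 77 / 18.4 = 4.185 d.
pupal: 128 / (32.3 − 14.1) = 128 / 18.2 = 7.033 d.
Sum = 16.994 ≈ 17.0 days.

17.0 days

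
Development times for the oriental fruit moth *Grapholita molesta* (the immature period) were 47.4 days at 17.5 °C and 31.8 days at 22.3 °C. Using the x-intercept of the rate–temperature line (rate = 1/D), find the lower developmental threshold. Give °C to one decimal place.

Under the model K = D·(T − T_b), so D₁·(T₁ − T_b) = D₂·(T₂ − T_b).
47.4·(17.5 − T_b) = 31.8·(22.3 − T_b)
T_b = (47.4·17.5 − 31.8·22.3) / (47.4 − 31.8) = 120.36 / 15.6 = 7.715 °C ≈ 7.7 °C.

7.7 °C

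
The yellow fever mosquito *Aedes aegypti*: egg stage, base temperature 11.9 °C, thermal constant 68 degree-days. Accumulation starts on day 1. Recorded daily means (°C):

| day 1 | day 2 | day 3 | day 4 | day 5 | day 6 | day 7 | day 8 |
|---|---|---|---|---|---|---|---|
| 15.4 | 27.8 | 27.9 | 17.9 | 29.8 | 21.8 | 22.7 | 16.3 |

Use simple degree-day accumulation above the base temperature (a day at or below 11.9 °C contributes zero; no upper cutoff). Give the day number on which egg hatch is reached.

day 6

Daily DD above 11.9 °C: 3.5, 15.9, 16.0, 6.0, 17.9, 9.9, 10.8, 4.4.
Cumulative: 3.5, 19.4, 35.4, 41.4, 59.3, 69.2, 80.0, 84.4.
The total first reaches 68 DD on day 6.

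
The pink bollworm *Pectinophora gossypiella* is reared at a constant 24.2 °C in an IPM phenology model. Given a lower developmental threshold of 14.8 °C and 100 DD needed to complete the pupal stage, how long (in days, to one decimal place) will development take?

10.6 days

Daily accumulation = 24.2 − 14.8 = 9.4 DD/day.
Duration = 100 / 9.4 = 10.638 ≈ 10.6 days.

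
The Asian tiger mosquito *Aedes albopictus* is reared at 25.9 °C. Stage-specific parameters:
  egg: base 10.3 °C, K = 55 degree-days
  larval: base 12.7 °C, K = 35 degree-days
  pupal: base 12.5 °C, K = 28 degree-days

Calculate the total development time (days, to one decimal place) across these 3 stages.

8.3 days

egg: 55 / (25.9 − 10.3) = 55 / 15.6 = 3.526 d.
larval: 35 / (25.9 − 12.7) = 35 / 13.2 = 2.652 d.
pupal: 28 / (25.9 − 12.5) = 28 / 13.4 = 2.090 d.
Sum = 8.267 ≈ 8.3 days.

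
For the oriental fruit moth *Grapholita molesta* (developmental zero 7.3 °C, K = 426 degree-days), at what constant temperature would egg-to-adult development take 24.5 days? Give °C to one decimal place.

Required daily accumulation = 426 / 24.5 = 17.388 DD/day.
T = T_base + 17.388 = 7.3 + 17.388 = 24.688 ≈ 24.7 °C.

24.7 °C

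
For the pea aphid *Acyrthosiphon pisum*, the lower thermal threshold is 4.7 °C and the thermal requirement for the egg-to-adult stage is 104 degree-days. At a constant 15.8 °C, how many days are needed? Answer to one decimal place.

9.4 days

Daily accumulation = 15.8 − 4.7 = 11.1 DD/day.
Duration = 104 / 11.1 = 9.369 ≈ 9.4 days.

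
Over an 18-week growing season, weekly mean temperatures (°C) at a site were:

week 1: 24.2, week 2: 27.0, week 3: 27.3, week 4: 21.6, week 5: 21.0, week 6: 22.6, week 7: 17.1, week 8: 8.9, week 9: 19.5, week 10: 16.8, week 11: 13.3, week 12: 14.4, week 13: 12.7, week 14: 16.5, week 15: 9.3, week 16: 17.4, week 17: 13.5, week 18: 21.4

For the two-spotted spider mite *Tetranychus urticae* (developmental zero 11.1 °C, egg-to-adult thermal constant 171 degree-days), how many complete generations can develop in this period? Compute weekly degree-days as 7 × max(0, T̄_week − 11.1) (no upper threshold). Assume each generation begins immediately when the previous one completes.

5 generations

Weekly DD (7 × max(0, T̄ − 11.1)): 91.7, 111.3, 113.4, 73.5, 69.3, 80.5, 42.0, 0.0, 58.8, 39.9, 15.4, 23.1, 11.2, 37.8, 0.0, 44.1, 16.8, 72.1.
Season total = 900.9 DD.
Complete generations = ⌊900.9 / 171⌋ = 5.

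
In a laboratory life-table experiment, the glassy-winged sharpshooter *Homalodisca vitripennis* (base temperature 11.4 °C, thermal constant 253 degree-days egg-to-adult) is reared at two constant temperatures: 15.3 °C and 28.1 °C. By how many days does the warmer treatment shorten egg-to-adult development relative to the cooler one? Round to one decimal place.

At 15.3 °C: 253 / (15.3 − 11.4) = 253 / 3.9 = 64.872 d.
At 28.1 °C: 253 / (28.1 − 11.4) = 253 / 16.7 = 15.150 d.
Difference = |64.872 − 15.150| = 49.722 ≈ 49.7 days.

49.7 days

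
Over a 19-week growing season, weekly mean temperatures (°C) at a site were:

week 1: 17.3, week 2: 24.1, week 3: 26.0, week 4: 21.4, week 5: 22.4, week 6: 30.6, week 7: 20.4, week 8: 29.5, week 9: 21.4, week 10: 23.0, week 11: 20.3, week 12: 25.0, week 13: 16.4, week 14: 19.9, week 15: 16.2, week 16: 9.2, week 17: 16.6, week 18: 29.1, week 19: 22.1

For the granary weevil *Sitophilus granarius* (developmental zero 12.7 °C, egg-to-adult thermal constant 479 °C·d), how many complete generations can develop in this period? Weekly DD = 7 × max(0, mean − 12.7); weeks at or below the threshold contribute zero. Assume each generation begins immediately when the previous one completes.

2 generations

Weekly DD (7 × max(0, T̄ − 12.7)): 32.2, 79.8, 93.1, 60.9, 67.9, 125.3, 53.9, 117.6, 60.9, 72.1, 53.2, 86.1, 25.9, 50.4, 24.5, 0.0, 27.3, 114.8, 65.8.
Season total = 1211.7 DD.
Complete generations = ⌊1211.7 / 479⌋ = 2.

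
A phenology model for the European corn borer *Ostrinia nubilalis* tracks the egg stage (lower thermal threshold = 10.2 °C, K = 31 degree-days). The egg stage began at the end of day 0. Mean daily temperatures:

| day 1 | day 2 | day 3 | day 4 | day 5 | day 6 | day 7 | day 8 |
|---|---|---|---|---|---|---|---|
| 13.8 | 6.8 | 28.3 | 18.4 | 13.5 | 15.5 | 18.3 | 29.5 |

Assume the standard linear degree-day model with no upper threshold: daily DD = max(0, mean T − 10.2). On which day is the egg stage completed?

day 5

Daily DD above 10.2 °C: 3.6, 0.0, 18.1, 8.2, 3.3, 5.3, 8.1, 19.3.
Cumulative: 3.6, 3.6, 21.7, 29.9, 33.2, 38.5, 46.6, 65.9.
The total first reaches 31 DD on day 5.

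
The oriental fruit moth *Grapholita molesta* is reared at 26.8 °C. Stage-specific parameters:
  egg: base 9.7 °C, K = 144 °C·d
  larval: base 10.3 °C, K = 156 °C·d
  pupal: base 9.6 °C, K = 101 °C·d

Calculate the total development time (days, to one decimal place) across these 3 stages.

egg: 144 / (26.8 − 9.7) = 144 / 17.1 = 8.421 d.
larval: 156 / (26.8 − 10.3) = 156 / 16.5 = 9.455 d.
pupal: 101 / (26.8 − 9.6) = 101 / 17.2 = 5.872 d.
Sum = 23.748 ≈ 23.7 days.

23.7 days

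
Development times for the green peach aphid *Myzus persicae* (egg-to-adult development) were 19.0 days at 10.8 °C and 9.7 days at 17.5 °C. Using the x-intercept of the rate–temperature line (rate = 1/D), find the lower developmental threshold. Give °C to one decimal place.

Linear rate model ⇒ the product D·(T − T_b) is constant across temperatures.
19.0·(10.8 − T_b) = 9.7·(17.5 − T_b)
T_b = (19.0·10.8 − 9.7·17.5) / (19.0 − 9.7) = 35.45 / 9.3 = 3.812 °C ≈ 3.8 °C.

3.8 °C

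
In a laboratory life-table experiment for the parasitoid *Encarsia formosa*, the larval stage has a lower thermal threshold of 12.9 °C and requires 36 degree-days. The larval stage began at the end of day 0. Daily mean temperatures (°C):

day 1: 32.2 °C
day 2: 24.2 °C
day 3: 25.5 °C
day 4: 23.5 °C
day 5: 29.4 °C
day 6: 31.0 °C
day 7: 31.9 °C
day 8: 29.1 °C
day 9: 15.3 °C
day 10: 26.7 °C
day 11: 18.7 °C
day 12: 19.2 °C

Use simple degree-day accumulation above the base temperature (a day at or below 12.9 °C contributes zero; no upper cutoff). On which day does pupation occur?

Daily DD above 12.9 °C: 19.3, 11.3, 12.6, 10.6, 16.5, 18.1, 19.0, 16.2, 2.4, 13.8, 5.8, 6.3.
Cumulative: 19.3, 30.6, 43.2, 53.8, 70.3, 88.4, 107.4, 123.6, 126.0, 139.8, 145.6, 151.9.
The total first reaches 36 DD on day 3.

day 3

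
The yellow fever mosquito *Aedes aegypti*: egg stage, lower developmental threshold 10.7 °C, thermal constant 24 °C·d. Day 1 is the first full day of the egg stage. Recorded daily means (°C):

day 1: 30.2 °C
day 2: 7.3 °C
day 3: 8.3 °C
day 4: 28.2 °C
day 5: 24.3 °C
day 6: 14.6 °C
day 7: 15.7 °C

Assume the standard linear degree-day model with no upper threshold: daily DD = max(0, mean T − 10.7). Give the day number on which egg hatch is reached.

day 4

Daily DD above 10.7 °C: 19.5, 0.0, 0.0, 17.5, 13.6, 3.9, 5.0.
Cumulative: 19.5, 19.5, 19.5, 37.0, 50.6, 54.5, 59.5.
The total first reaches 24 DD on day 4.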